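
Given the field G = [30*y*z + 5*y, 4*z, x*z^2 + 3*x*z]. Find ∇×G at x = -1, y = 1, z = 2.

(∇×G)₁ = ∂G₃/∂y − ∂G₂/∂z = -4
(∇×G)₂ = ∂G₁/∂z − ∂G₃/∂x = 30*y - z^2 - 3*z
(∇×G)₃ = ∂G₂/∂x − ∂G₁/∂y = -30*z - 5
∇×G = (-4, 30*y - z^2 - 3*z, -30*z - 5)
At (-1, 1, 2): (-4, 20, -65).

(-4, 20, -65)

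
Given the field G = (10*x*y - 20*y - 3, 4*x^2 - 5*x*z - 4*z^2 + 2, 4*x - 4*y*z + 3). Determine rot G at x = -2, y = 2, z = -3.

(-22, -4, 39)

(∇×G)₁ = ∂G₃/∂y − ∂G₂/∂z = 5*x + 4*z
(∇×G)₂ = ∂G₁/∂z − ∂G₃/∂x = -4
(∇×G)₃ = ∂G₂/∂x − ∂G₁/∂y = -2*x - 5*z + 20
∇×G = (5*x + 4*z, -4, -2*x - 5*z + 20)
At (-2, 2, -3): (-22, -4, 39).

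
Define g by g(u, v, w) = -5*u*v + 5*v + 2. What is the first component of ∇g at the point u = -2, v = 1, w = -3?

(∇g)_1 = ∂g/∂u = -5*v
At (-2, 1, -3): -5.

-5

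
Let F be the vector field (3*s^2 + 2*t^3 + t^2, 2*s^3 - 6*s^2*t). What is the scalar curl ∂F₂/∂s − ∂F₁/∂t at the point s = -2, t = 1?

∂F₂/∂s = 6*s^2 - 12*s*t
∂F₁/∂t = 6*t^2 + 2*t
Scalar curl = 6*s^2 - 12*s*t - 6*t^2 - 2*t
At (-2, 1): 40.

40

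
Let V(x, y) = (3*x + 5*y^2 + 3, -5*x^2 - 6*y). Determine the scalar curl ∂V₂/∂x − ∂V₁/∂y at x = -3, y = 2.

∂V₂/∂x = -10*x
∂V₁/∂y = 10*y
Scalar curl = -10*x - 10*y
At (-3, 2): 10.

10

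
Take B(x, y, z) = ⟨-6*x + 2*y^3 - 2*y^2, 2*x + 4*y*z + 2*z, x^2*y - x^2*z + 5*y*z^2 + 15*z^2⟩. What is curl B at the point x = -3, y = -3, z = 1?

(24, -24, -64)

(∇×B)₁ = ∂B₃/∂y − ∂B₂/∂z = x^2 - 4*y + 5*z^2 - 2
(∇×B)₂ = ∂B₁/∂z − ∂B₃/∂x = -2*x*y + 2*x*z
(∇×B)₃ = ∂B₂/∂x − ∂B₁/∂y = -6*y^2 + 4*y + 2
∇×B = (x^2 - 4*y + 5*z^2 - 2, -2*x*y + 2*x*z, -6*y^2 + 4*y + 2)
At (-3, -3, 1): (24, -24, -64).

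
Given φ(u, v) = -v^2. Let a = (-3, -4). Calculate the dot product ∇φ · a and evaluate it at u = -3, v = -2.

-16

∂φ/∂u = 0
∂φ/∂v = -2*v
∇φ at (-3, -2) = (0, 4)
∇φ · a = (0)(-3) + (4)(-4) = -16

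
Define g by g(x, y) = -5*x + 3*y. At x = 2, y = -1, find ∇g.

(-5, 3)

∂g/∂x = -5
∂g/∂y = 3
∇g = (-5, 3)
At (2, -1): (-5, 3).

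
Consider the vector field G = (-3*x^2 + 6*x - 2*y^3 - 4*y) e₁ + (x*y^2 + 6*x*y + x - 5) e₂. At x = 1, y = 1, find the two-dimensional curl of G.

18

∂G₂/∂x = y^2 + 6*y + 1
∂G₁/∂y = -6*y^2 - 4
Scalar curl = 7*y^2 + 6*y + 5
At (1, 1): 18.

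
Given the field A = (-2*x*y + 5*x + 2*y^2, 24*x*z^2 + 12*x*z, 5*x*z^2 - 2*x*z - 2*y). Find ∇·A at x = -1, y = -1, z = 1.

∂A₁/∂x = -2*y + 5
∂A₂/∂y = 0
∂A₃/∂z = 10*x*z - 2*x
∇·A = 10*x*z - 2*x - 2*y + 5
At (-1, -1, 1): -1.

-1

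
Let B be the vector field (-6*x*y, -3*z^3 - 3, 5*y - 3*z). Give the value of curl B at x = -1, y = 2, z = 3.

(86, 0, -6)

(∇×B)₁ = ∂B₃/∂y − ∂B₂/∂z = 9*z^2 + 5
(∇×B)₂ = ∂B₁/∂z − ∂B₃/∂x = 0
(∇×B)₃ = ∂B₂/∂x − ∂B₁/∂y = 6*x
∇×B = (9*z^2 + 5, 0, 6*x)
At (-1, 2, 3): (86, 0, -6).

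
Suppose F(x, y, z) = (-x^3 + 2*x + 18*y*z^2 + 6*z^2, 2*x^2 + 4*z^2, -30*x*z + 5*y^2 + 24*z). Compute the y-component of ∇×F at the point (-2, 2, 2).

(∇×F)_2 = ∂F₁/∂z − ∂F₃/∂x
= 36*y*z + 12*z − (-30*z)
= 36*y*z + 42*z
At (-2, 2, 2): 228.

228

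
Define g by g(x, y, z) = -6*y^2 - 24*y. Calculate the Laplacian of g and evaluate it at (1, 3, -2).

-12

∂²g/∂x² = 0
∂²g/∂y² = -12
∂²g/∂z² = 0
∇²g = -12
At (1, 3, -2): -12.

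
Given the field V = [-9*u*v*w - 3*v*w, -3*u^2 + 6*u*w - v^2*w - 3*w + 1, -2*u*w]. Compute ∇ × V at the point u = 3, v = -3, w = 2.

(∇×V)₁ = ∂V₃/∂v − ∂V₂/∂w = -6*u + v^2 + 3
(∇×V)₂ = ∂V₁/∂w − ∂V₃/∂u = -9*u*v - 3*v + 2*w
(∇×V)₃ = ∂V₂/∂u − ∂V₁/∂v = 9*u*w - 6*u + 9*w
∇×V = (-6*u + v^2 + 3, -9*u*v - 3*v + 2*w, 9*u*w - 6*u + 9*w)
At (3, -3, 2): (-6, 94, 54).

(-6, 94, 54)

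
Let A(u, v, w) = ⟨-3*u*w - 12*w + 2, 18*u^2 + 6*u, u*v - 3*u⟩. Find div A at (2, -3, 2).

-6

∂A₁/∂u = -3*w
∂A₂/∂v = 0
∂A₃/∂w = 0
∇·A = -3*w
At (2, -3, 2): -6.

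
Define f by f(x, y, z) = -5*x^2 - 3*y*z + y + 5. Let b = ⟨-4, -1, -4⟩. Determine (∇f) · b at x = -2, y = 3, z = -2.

∂f/∂x = -10*x
∂f/∂y = -3*z + 1
∂f/∂z = -3*y
∇f at (-2, 3, -2) = (20, 7, -9)
∇f · b = (20)(-4) + (7)(-1) + (-9)(-4) = -51

-51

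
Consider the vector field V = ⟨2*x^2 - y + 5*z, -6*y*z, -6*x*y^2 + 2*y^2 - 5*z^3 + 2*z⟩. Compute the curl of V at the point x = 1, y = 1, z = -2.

(∇×V)₁ = ∂V₃/∂y − ∂V₂/∂z = -12*x*y + 10*y
(∇×V)₂ = ∂V₁/∂z − ∂V₃/∂x = 6*y^2 + 5
(∇×V)₃ = ∂V₂/∂x − ∂V₁/∂y = 1
∇×V = (-12*x*y + 10*y, 6*y^2 + 5, 1)
At (1, 1, -2): (-2, 11, 1).

(-2, 11, 1)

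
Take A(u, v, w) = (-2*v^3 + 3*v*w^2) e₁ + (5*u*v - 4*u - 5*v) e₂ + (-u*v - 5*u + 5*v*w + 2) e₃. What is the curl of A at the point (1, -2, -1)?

(∇×A)₁ = ∂A₃/∂v − ∂A₂/∂w = -u + 5*w
(∇×A)₂ = ∂A₁/∂w − ∂A₃/∂u = 6*v*w + v + 5
(∇×A)₃ = ∂A₂/∂u − ∂A₁/∂v = 6*v^2 + 5*v - 3*w^2 - 4
∇×A = (-u + 5*w, 6*v*w + v + 5, 6*v^2 + 5*v - 3*w^2 - 4)
At (1, -2, -1): (-6, 15, 7).

(-6, 15, 7)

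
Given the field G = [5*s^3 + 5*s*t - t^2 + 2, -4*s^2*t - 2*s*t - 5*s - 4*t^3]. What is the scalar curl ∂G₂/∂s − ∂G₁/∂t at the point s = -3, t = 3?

∂G₂/∂s = -8*s*t - 2*t - 5
∂G₁/∂t = 5*s - 2*t
Scalar curl = -8*s*t - 5*s - 5
At (-3, 3): 82.

82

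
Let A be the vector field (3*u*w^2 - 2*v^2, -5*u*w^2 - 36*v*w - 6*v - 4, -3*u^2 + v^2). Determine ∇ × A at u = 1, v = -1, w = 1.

(∇×A)₁ = ∂A₃/∂v − ∂A₂/∂w = 10*u*w + 38*v
(∇×A)₂ = ∂A₁/∂w − ∂A₃/∂u = 6*u*w + 6*u
(∇×A)₃ = ∂A₂/∂u − ∂A₁/∂v = 4*v - 5*w^2
∇×A = (10*u*w + 38*v, 6*u*w + 6*u, 4*v - 5*w^2)
At (1, -1, 1): (-28, 12, -9).

(-28, 12, -9)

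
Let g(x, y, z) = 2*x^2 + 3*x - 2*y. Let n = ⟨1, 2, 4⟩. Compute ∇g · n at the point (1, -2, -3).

3

∂g/∂x = 4*x + 3
∂g/∂y = -2
∂g/∂z = 0
∇g at (1, -2, -3) = (7, -2, 0)
∇g · n = (7)(1) + (-2)(2) + (0)(4) = 3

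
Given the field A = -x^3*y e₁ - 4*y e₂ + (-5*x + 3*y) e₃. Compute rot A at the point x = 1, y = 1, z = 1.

(∇×A)₁ = ∂A₃/∂y − ∂A₂/∂z = 3
(∇×A)₂ = ∂A₁/∂z − ∂A₃/∂x = 5
(∇×A)₃ = ∂A₂/∂x − ∂A₁/∂y = x^3
∇×A = (3, 5, x^3)
At (1, 1, 1): (3, 5, 1).

(3, 5, 1)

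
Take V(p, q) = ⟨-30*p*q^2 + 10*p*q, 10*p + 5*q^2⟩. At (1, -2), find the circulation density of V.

-120

∂V₂/∂p = 10
∂V₁/∂q = -60*p*q + 10*p
Scalar curl = 60*p*q - 10*p + 10
At (1, -2): -120.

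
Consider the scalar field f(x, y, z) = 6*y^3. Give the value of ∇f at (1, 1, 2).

∂f/∂x = 0
∂f/∂y = 18*y^2
∂f/∂z = 0
∇f = (0, 18*y^2, 0)
At (1, 1, 2): (0, 18, 0).

(0, 18, 0)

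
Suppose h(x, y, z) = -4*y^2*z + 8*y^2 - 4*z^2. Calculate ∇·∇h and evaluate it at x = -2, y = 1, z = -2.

24

∂²h/∂x² = 0
∂²h/∂y² = 8*(-z + 2)
∂²h/∂z² = -8
∇²h = -8*z + 8
At (-2, 1, -2): 24.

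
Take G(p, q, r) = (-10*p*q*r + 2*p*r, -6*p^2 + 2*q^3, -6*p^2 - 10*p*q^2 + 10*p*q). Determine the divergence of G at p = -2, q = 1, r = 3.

-18

∂G₁/∂p = -10*q*r + 2*r
∂G₂/∂q = 6*q^2
∂G₃/∂r = 0
∇·G = 6*q^2 - 10*q*r + 2*r
At (-2, 1, 3): -18.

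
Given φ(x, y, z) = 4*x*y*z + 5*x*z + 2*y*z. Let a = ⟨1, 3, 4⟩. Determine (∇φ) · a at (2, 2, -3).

∂φ/∂x = 4*y*z + 5*z
∂φ/∂y = 4*x*z + 2*z
∂φ/∂z = 4*x*y + 5*x + 2*y
∇φ at (2, 2, -3) = (-39, -30, 30)
∇φ · a = (-39)(1) + (-30)(3) + (30)(4) = -9

-9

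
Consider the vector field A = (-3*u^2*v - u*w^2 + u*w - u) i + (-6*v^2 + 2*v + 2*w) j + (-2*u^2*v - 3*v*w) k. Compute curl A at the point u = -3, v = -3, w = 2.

(∇×A)₁ = ∂A₃/∂v − ∂A₂/∂w = -2*u^2 - 3*w - 2
(∇×A)₂ = ∂A₁/∂w − ∂A₃/∂u = 4*u*v - 2*u*w + u
(∇×A)₃ = ∂A₂/∂u − ∂A₁/∂v = 3*u^2
∇×A = (-2*u^2 - 3*w - 2, 4*u*v - 2*u*w + u, 3*u^2)
At (-3, -3, 2): (-26, 45, 27).

(-26, 45, 27)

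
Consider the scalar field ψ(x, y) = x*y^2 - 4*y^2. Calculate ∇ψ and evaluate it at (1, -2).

∂ψ/∂x = y^2
∂ψ/∂y = 2*x*y - 8*y
∇ψ = (y^2, 2*x*y - 8*y)
At (1, -2): (4, 12).

(4, 12)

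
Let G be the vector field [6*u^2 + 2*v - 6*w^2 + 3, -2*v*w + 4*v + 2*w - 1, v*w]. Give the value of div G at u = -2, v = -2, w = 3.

∂G₁/∂u = 12*u
∂G₂/∂v = -2*w + 4
∂G₃/∂w = v
∇·G = 12*u + v - 2*w + 4
At (-2, -2, 3): -28.

-28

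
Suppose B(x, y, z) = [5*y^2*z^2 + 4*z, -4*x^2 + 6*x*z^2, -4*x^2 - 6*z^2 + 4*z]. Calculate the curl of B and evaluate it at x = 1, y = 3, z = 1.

(-12, 102, -32)

(∇×B)₁ = ∂B₃/∂y − ∂B₂/∂z = -12*x*z
(∇×B)₂ = ∂B₁/∂z − ∂B₃/∂x = 8*x + 10*y^2*z + 4
(∇×B)₃ = ∂B₂/∂x − ∂B₁/∂y = -8*x - 10*y*z^2 + 6*z^2
∇×B = (-12*x*z, 8*x + 10*y^2*z + 4, -8*x - 10*y*z^2 + 6*z^2)
At (1, 3, 1): (-12, 102, -32).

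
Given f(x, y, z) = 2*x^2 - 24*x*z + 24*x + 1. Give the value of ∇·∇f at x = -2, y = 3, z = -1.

∂²f/∂x² = 4
∂²f/∂y² = 0
∂²f/∂z² = 0
∇²f = 4
At (-2, 3, -1): 4.

4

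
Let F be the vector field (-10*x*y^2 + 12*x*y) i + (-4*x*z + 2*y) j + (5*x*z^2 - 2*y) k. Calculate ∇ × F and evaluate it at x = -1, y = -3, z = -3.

(∇×F)₁ = ∂F₃/∂y − ∂F₂/∂z = 4*x - 2
(∇×F)₂ = ∂F₁/∂z − ∂F₃/∂x = -5*z^2
(∇×F)₃ = ∂F₂/∂x − ∂F₁/∂y = 20*x*y - 12*x - 4*z
∇×F = (4*x - 2, -5*z^2, 20*x*y - 12*x - 4*z)
At (-1, -3, -3): (-6, -45, 84).

(-6, -45, 84)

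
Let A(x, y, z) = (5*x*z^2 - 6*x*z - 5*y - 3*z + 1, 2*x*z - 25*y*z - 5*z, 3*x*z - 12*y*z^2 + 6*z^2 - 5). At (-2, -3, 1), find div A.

∂A₁/∂x = 5*z^2 - 6*z
∂A₂/∂y = -25*z
∂A₃/∂z = 3*x - 24*y*z + 12*z
∇·A = 3*x - 24*y*z + 5*z^2 - 19*z
At (-2, -3, 1): 52.

52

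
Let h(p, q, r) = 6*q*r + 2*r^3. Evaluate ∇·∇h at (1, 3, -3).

-36

∂²h/∂p² = 0
∂²h/∂q² = 0
∂²h/∂r² = 12*r
∇²h = 12*r
At (1, 3, -3): -36.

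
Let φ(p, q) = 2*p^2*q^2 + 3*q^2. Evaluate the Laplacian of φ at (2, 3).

58

∂²φ/∂p² = 4*q^2
∂²φ/∂q² = 2*(2*p^2 + 3)
∇²φ = 4*p^2 + 4*q^2 + 6
At (2, 3): 58.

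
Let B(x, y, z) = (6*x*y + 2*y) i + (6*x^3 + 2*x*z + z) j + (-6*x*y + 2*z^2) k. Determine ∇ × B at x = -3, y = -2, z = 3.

(23, -12, 184)

(∇×B)₁ = ∂B₃/∂y − ∂B₂/∂z = -8*x - 1
(∇×B)₂ = ∂B₁/∂z − ∂B₃/∂x = 6*y
(∇×B)₃ = ∂B₂/∂x − ∂B₁/∂y = 18*x^2 - 6*x + 2*z - 2
∇×B = (-8*x - 1, 6*y, 18*x^2 - 6*x + 2*z - 2)
At (-3, -2, 3): (23, -12, 184).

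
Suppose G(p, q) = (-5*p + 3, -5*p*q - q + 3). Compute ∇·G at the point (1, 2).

∂G₁/∂p = -5
∂G₂/∂q = -5*p - 1
∇·G = -5*p - 6
At (1, 2): -11.

-11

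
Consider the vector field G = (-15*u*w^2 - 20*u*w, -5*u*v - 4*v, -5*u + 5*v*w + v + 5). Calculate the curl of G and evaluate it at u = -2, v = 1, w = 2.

(11, 165, -5)

(∇×G)₁ = ∂G₃/∂v − ∂G₂/∂w = 5*w + 1
(∇×G)₂ = ∂G₁/∂w − ∂G₃/∂u = -30*u*w - 20*u + 5
(∇×G)₃ = ∂G₂/∂u − ∂G₁/∂v = -5*v
∇×G = (5*w + 1, -30*u*w - 20*u + 5, -5*v)
At (-2, 1, 2): (11, 165, -5).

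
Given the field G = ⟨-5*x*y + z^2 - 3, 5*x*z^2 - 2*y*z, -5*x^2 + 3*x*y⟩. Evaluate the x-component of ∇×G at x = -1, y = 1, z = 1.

(∇×G)_1 = ∂G₃/∂y − ∂G₂/∂z
= 3*x − (10*x*z - 2*y)
= -10*x*z + 3*x + 2*y
At (-1, 1, 1): 9.

9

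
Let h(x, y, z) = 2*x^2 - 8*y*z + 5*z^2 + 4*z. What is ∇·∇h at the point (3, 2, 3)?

14

∂²h/∂x² = 4
∂²h/∂y² = 0
∂²h/∂z² = 10
∇²h = 14
At (3, 2, 3): 14.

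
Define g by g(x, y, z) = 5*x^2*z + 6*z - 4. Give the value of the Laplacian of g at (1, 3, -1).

-10

∂²g/∂x² = 10*z
∂²g/∂y² = 0
∂²g/∂z² = 0
∇²g = 10*z
At (1, 3, -1): -10.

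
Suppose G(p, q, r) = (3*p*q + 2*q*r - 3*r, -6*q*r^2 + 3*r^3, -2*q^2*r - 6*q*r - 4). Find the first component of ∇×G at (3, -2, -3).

(∇×G)_1 = ∂G₃/∂q − ∂G₂/∂r
= -4*q*r - 6*r − (-12*q*r + 9*r^2)
= 8*q*r - 9*r^2 - 6*r
At (3, -2, -3): -15.

-15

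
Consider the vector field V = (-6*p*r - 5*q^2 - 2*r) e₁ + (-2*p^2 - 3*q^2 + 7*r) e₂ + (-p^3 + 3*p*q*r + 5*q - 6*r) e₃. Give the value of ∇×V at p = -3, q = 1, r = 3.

(∇×V)₁ = ∂V₃/∂q − ∂V₂/∂r = 3*p*r - 2
(∇×V)₂ = ∂V₁/∂r − ∂V₃/∂p = 3*p^2 - 6*p - 3*q*r - 2
(∇×V)₃ = ∂V₂/∂p − ∂V₁/∂q = -4*p + 10*q
∇×V = (3*p*r - 2, 3*p^2 - 6*p - 3*q*r - 2, -4*p + 10*q)
At (-3, 1, 3): (-29, 34, 22).

(-29, 34, 22)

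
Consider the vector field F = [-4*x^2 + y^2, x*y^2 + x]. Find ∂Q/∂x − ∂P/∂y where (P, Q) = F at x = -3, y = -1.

4

∂F₂/∂x = y^2 + 1
∂F₁/∂y = 2*y
Scalar curl = y^2 - 2*y + 1
At (-3, -1): 4.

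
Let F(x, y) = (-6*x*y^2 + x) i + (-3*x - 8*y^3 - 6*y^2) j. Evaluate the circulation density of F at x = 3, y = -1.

∂F₂/∂x = -3
∂F₁/∂y = -12*x*y
Scalar curl = 12*x*y - 3
At (3, -1): -39.

-39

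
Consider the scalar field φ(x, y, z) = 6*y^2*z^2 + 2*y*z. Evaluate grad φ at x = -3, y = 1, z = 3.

∂φ/∂x = 0
∂φ/∂y = 12*y*z^2 + 2*z
∂φ/∂z = 12*y^2*z + 2*y
∇φ = (0, 12*y*z^2 + 2*z, 12*y^2*z + 2*y)
At (-3, 1, 3): (0, 114, 38).

(0, 114, 38)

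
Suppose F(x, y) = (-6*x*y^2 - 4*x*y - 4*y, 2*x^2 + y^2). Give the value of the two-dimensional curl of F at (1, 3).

∂F₂/∂x = 4*x
∂F₁/∂y = -12*x*y - 4*x - 4
Scalar curl = 12*x*y + 8*x + 4
At (1, 3): 48.

48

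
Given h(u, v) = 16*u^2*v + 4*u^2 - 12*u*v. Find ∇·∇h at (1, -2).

-56

∂²h/∂u² = 8*(4*v + 1)
∂²h/∂v² = 0
∇²h = 32*v + 8
At (1, -2): -56.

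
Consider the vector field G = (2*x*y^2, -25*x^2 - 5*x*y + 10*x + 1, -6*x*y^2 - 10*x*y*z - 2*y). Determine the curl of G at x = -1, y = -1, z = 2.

(6, -14, 61)

(∇×G)₁ = ∂G₃/∂y − ∂G₂/∂z = -12*x*y - 10*x*z - 2
(∇×G)₂ = ∂G₁/∂z − ∂G₃/∂x = 6*y^2 + 10*y*z
(∇×G)₃ = ∂G₂/∂x − ∂G₁/∂y = -4*x*y - 50*x - 5*y + 10
∇×G = (-12*x*y - 10*x*z - 2, 6*y^2 + 10*y*z, -4*x*y - 50*x - 5*y + 10)
At (-1, -1, 2): (6, -14, 61).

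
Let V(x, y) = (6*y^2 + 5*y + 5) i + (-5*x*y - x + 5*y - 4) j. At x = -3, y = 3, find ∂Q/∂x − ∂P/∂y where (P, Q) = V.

-57

∂V₂/∂x = -5*y - 1
∂V₁/∂y = 12*y + 5
Scalar curl = -17*y - 6
At (-3, 3): -57.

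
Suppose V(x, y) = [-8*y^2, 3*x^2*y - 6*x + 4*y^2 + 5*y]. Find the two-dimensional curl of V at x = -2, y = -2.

-14

∂V₂/∂x = 6*x*y - 6
∂V₁/∂y = -16*y
Scalar curl = 6*x*y + 16*y - 6
At (-2, -2): -14.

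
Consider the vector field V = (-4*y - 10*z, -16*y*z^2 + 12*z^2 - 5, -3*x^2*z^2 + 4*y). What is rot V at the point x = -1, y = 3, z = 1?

(76, -16, 4)

(∇×V)₁ = ∂V₃/∂y − ∂V₂/∂z = 32*y*z - 24*z + 4
(∇×V)₂ = ∂V₁/∂z − ∂V₃/∂x = 6*x*z^2 - 10
(∇×V)₃ = ∂V₂/∂x − ∂V₁/∂y = 4
∇×V = (32*y*z - 24*z + 4, 6*x*z^2 - 10, 4)
At (-1, 3, 1): (76, -16, 4).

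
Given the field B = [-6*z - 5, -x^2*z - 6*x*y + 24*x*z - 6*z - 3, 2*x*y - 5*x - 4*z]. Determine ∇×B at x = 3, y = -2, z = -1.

(-51, 3, -6)

(∇×B)₁ = ∂B₃/∂y − ∂B₂/∂z = x^2 - 22*x + 6
(∇×B)₂ = ∂B₁/∂z − ∂B₃/∂x = -2*y - 1
(∇×B)₃ = ∂B₂/∂x − ∂B₁/∂y = -2*x*z - 6*y + 24*z
∇×B = (x^2 - 22*x + 6, -2*y - 1, -2*x*z - 6*y + 24*z)
At (3, -2, -1): (-51, 3, -6).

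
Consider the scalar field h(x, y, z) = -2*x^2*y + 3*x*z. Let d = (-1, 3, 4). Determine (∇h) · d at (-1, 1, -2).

∂h/∂x = -4*x*y + 3*z
∂h/∂y = -2*x^2
∂h/∂z = 3*x
∇h at (-1, 1, -2) = (-2, -2, -3)
∇h · d = (-2)(-1) + (-2)(3) + (-3)(4) = -16

-16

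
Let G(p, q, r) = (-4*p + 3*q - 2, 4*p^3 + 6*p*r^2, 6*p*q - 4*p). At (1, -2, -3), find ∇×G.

(∇×G)₁ = ∂G₃/∂q − ∂G₂/∂r = -12*p*r + 6*p
(∇×G)₂ = ∂G₁/∂r − ∂G₃/∂p = -6*q + 4
(∇×G)₃ = ∂G₂/∂p − ∂G₁/∂q = 12*p^2 + 6*r^2 - 3
∇×G = (-12*p*r + 6*p, -6*q + 4, 12*p^2 + 6*r^2 - 3)
At (1, -2, -3): (42, 16, 63).

(42, 16, 63)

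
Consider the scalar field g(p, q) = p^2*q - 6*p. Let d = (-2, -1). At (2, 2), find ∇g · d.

∂g/∂p = 2*p*q - 6
∂g/∂q = p^2
∇g at (2, 2) = (2, 4)
∇g · d = (2)(-2) + (4)(-1) = -8

-8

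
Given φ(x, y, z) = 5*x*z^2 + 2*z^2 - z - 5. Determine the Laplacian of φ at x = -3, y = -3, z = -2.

-26

∂²φ/∂x² = 0
∂²φ/∂y² = 0
∂²φ/∂z² = 2*(5*x + 2)
∇²φ = 10*x + 4
At (-3, -3, -2): -26.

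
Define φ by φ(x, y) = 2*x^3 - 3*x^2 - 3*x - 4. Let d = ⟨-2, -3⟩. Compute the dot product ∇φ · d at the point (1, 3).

∂φ/∂x = 6*x^2 - 6*x - 3
∂φ/∂y = 0
∇φ at (1, 3) = (-3, 0)
∇φ · d = (-3)(-2) + (0)(-3) = 6

6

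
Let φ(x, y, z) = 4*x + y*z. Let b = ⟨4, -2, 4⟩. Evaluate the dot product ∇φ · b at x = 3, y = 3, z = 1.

26

∂φ/∂x = 4
∂φ/∂y = z
∂φ/∂z = y
∇φ at (3, 3, 1) = (4, 1, 3)
∇φ · b = (4)(4) + (1)(-2) + (3)(4) = 26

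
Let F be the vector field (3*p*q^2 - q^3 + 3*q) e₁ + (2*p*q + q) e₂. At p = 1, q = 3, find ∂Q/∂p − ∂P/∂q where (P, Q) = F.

∂F₂/∂p = 2*q
∂F₁/∂q = 6*p*q - 3*q^2 + 3
Scalar curl = -6*p*q + 3*q^2 + 2*q - 3
At (1, 3): 12.

12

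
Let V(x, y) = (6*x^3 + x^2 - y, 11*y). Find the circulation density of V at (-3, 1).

∂V₂/∂x = 0
∂V₁/∂y = -1
Scalar curl = 1
At (-3, 1): 1.

1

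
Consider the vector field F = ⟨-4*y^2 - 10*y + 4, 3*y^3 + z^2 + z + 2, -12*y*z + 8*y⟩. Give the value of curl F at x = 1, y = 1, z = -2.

(∇×F)₁ = ∂F₃/∂y − ∂F₂/∂z = -14*z + 7
(∇×F)₂ = ∂F₁/∂z − ∂F₃/∂x = 0
(∇×F)₃ = ∂F₂/∂x − ∂F₁/∂y = 8*y + 10
∇×F = (-14*z + 7, 0, 8*y + 10)
At (1, 1, -2): (35, 0, 18).

(35, 0, 18)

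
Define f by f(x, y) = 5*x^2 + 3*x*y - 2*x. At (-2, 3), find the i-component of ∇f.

(∇f)_1 = ∂f/∂x = 10*x + 3*y - 2
At (-2, 3): -13.

-13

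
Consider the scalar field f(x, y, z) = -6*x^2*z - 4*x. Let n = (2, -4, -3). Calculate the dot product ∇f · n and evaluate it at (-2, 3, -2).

-32

∂f/∂x = -12*x*z - 4
∂f/∂y = 0
∂f/∂z = -6*x^2
∇f at (-2, 3, -2) = (-52, 0, -24)
∇f · n = (-52)(2) + (0)(-4) + (-24)(-3) = -32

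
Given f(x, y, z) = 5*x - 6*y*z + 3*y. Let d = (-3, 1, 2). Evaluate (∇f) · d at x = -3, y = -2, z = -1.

18

∂f/∂x = 5
∂f/∂y = -6*z + 3
∂f/∂z = -6*y
∇f at (-3, -2, -1) = (5, 9, 12)
∇f · d = (5)(-3) + (9)(1) + (12)(2) = 18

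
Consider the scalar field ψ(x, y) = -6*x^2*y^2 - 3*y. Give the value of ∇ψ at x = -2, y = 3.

(216, -147)

∂ψ/∂x = -12*x*y^2
∂ψ/∂y = -12*x^2*y - 3
∇ψ = (-12*x*y^2, -12*x^2*y - 3)
At (-2, 3): (216, -147).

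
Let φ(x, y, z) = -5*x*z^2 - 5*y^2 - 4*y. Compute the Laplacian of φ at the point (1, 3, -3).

∂²φ/∂x² = 0
∂²φ/∂y² = -10
∂²φ/∂z² = -10*x
∇²φ = -10*x - 10
At (1, 3, -3): -20.

-20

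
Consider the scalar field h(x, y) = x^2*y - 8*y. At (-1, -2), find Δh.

∂²h/∂x² = 2*y
∂²h/∂y² = 0
∇²h = 2*y
At (-1, -2): -4.

-4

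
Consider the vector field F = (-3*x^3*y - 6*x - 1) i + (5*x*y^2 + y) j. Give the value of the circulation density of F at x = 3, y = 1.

86

∂F₂/∂x = 5*y^2
∂F₁/∂y = -3*x^3
Scalar curl = 3*x^3 + 5*y^2
At (3, 1): 86.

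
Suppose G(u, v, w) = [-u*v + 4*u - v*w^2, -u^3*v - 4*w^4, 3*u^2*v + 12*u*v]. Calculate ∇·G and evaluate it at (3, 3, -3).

∂G₁/∂u = -v + 4
∂G₂/∂v = -u^3
∂G₃/∂w = 0
∇·G = -u^3 - v + 4
At (3, 3, -3): -26.

-26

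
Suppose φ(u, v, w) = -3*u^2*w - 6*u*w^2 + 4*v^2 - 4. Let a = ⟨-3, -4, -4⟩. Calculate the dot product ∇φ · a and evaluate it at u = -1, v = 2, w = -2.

∂φ/∂u = -6*u*w - 6*w^2
∂φ/∂v = 8*v
∂φ/∂w = -3*u^2 - 12*u*w
∇φ at (-1, 2, -2) = (-36, 16, -27)
∇φ · a = (-36)(-3) + (16)(-4) + (-27)(-4) = 152

152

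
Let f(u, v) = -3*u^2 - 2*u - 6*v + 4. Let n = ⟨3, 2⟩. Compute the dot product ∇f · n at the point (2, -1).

-54

∂f/∂u = -6*u - 2
∂f/∂v = -6
∇f at (2, -1) = (-14, -6)
∇f · n = (-14)(3) + (-6)(2) = -54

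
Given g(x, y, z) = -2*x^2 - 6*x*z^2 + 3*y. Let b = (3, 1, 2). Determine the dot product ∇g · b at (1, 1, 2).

-129

∂g/∂x = -4*x - 6*z^2
∂g/∂y = 3
∂g/∂z = -12*x*z
∇g at (1, 1, 2) = (-28, 3, -24)
∇g · b = (-28)(3) + (3)(1) + (-24)(2) = -129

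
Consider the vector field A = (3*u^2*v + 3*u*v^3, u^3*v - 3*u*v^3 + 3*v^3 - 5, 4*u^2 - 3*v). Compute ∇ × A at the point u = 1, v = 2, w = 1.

(∇×A)₁ = ∂A₃/∂v − ∂A₂/∂w = -3
(∇×A)₂ = ∂A₁/∂w − ∂A₃/∂u = -8*u
(∇×A)₃ = ∂A₂/∂u − ∂A₁/∂v = 3*u^2*v - 3*u^2 - 9*u*v^2 - 3*v^3
∇×A = (-3, -8*u, 3*u^2*v - 3*u^2 - 9*u*v^2 - 3*v^3)
At (1, 2, 1): (-3, -8, -57).

(-3, -8, -57)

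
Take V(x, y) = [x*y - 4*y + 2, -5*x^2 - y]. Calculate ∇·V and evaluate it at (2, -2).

∂V₁/∂x = y
∂V₂/∂y = -1
∇·V = y - 1
At (2, -2): -3.

-3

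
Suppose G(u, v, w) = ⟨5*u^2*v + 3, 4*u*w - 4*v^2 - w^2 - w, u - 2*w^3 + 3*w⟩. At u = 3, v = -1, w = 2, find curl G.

(∇×G)₁ = ∂G₃/∂v − ∂G₂/∂w = -4*u + 2*w + 1
(∇×G)₂ = ∂G₁/∂w − ∂G₃/∂u = -1
(∇×G)₃ = ∂G₂/∂u − ∂G₁/∂v = -5*u^2 + 4*w
∇×G = (-4*u + 2*w + 1, -1, -5*u^2 + 4*w)
At (3, -1, 2): (-7, -1, -37).

(-7, -1, -37)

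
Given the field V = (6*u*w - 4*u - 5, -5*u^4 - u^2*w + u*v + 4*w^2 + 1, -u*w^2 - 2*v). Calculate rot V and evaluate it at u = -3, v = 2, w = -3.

(31, -9, 524)

(∇×V)₁ = ∂V₃/∂v − ∂V₂/∂w = u^2 - 8*w - 2
(∇×V)₂ = ∂V₁/∂w − ∂V₃/∂u = 6*u + w^2
(∇×V)₃ = ∂V₂/∂u − ∂V₁/∂v = -20*u^3 - 2*u*w + v
∇×V = (u^2 - 8*w - 2, 6*u + w^2, -20*u^3 - 2*u*w + v)
At (-3, 2, -3): (31, -9, 524).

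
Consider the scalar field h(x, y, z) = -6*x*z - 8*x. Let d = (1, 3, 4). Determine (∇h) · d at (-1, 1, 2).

∂h/∂x = -6*z - 8
∂h/∂y = 0
∂h/∂z = -6*x
∇h at (-1, 1, 2) = (-20, 0, 6)
∇h · d = (-20)(1) + (0)(3) + (6)(4) = 4

4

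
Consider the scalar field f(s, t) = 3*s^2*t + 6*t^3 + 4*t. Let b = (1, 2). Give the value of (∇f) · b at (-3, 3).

∂f/∂s = 6*s*t
∂f/∂t = 3*s^2 + 18*t^2 + 4
∇f at (-3, 3) = (-54, 193)
∇f · b = (-54)(1) + (193)(2) = 332

332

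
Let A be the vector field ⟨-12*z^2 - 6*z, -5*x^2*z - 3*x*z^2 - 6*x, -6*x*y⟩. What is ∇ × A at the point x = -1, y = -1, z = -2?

(23, 36, -38)

(∇×A)₁ = ∂A₃/∂y − ∂A₂/∂z = 5*x^2 + 6*x*z - 6*x
(∇×A)₂ = ∂A₁/∂z − ∂A₃/∂x = 6*y - 24*z - 6
(∇×A)₃ = ∂A₂/∂x − ∂A₁/∂y = -10*x*z - 3*z^2 - 6
∇×A = (5*x^2 + 6*x*z - 6*x, 6*y - 24*z - 6, -10*x*z - 3*z^2 - 6)
At (-1, -1, -2): (23, 36, -38).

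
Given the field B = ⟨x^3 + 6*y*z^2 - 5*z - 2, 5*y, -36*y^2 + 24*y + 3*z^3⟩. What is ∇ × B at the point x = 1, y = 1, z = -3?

(-48, -41, -54)

(∇×B)₁ = ∂B₃/∂y − ∂B₂/∂z = -72*y + 24
(∇×B)₂ = ∂B₁/∂z − ∂B₃/∂x = 12*y*z - 5
(∇×B)₃ = ∂B₂/∂x − ∂B₁/∂y = -6*z^2
∇×B = (-72*y + 24, 12*y*z - 5, -6*z^2)
At (1, 1, -3): (-48, -41, -54).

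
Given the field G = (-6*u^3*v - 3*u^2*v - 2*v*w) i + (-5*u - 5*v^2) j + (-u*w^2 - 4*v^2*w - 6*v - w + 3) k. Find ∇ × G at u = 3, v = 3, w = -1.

(18, -5, 182)

(∇×G)₁ = ∂G₃/∂v − ∂G₂/∂w = -8*v*w - 6
(∇×G)₂ = ∂G₁/∂w − ∂G₃/∂u = -2*v + w^2
(∇×G)₃ = ∂G₂/∂u − ∂G₁/∂v = 6*u^3 + 3*u^2 + 2*w - 5
∇×G = (-8*v*w - 6, -2*v + w^2, 6*u^3 + 3*u^2 + 2*w - 5)
At (3, 3, -1): (18, -5, 182).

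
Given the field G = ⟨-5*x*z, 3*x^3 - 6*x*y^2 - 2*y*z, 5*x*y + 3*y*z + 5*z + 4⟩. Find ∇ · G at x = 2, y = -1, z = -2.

40

∂G₁/∂x = -5*z
∂G₂/∂y = -12*x*y - 2*z
∂G₃/∂z = 3*y + 5
∇·G = -12*x*y + 3*y - 7*z + 5
At (2, -1, -2): 40.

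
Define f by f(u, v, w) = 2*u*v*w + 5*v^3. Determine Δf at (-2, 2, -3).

60

∂²f/∂u² = 0
∂²f/∂v² = 30*v
∂²f/∂w² = 0
∇²f = 30*v
At (-2, 2, -3): 60.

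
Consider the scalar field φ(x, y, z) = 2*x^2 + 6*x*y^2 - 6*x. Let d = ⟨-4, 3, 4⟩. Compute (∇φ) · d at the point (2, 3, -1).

∂φ/∂x = 4*x + 6*y^2 - 6
∂φ/∂y = 12*x*y
∂φ/∂z = 0
∇φ at (2, 3, -1) = (56, 72, 0)
∇φ · d = (56)(-4) + (72)(3) + (0)(4) = -8

-8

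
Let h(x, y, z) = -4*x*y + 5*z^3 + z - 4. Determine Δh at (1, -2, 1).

∂²h/∂x² = 0
∂²h/∂y² = 0
∂²h/∂z² = 30*z
∇²h = 30*z
At (1, -2, 1): 30.

30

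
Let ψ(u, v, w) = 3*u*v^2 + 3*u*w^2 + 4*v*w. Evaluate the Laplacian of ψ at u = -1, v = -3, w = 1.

∂²ψ/∂u² = 0
∂²ψ/∂v² = 6*u
∂²ψ/∂w² = 6*u
∇²ψ = 12*u
At (-1, -3, 1): -12.

-12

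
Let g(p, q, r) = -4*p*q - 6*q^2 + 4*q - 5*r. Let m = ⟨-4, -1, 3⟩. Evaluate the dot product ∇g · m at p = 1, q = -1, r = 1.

-43

∂g/∂p = -4*q
∂g/∂q = -4*p - 12*q + 4
∂g/∂r = -5
∇g at (1, -1, 1) = (4, 12, -5)
∇g · m = (4)(-4) + (12)(-1) + (-5)(3) = -43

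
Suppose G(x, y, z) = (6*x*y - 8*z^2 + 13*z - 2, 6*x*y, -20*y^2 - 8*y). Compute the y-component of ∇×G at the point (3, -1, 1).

-3

(∇×G)_2 = ∂G₁/∂z − ∂G₃/∂x
= -16*z + 13 − (0)
= -16*z + 13
At (3, -1, 1): -3.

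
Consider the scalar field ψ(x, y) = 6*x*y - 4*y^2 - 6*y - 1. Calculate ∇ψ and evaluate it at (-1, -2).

(-12, 4)

∂ψ/∂x = 6*y
∂ψ/∂y = 6*x - 8*y - 6
∇ψ = (6*y, 6*x - 8*y - 6)
At (-1, -2): (-12, 4).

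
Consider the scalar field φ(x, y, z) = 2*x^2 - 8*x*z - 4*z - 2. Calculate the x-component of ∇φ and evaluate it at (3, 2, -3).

36

(∇φ)_1 = ∂φ/∂x = 4*x - 8*z
At (3, 2, -3): 36.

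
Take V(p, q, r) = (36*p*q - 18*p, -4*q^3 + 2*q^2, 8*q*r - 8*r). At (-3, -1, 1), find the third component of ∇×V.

108

(∇×V)_3 = ∂V₂/∂p − ∂V₁/∂q
= 0 − (36*p)
= -36*p
At (-3, -1, 1): 108.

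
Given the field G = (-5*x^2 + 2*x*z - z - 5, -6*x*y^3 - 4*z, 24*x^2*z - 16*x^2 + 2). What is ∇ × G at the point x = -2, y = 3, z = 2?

(4, 123, -162)

(∇×G)₁ = ∂G₃/∂y − ∂G₂/∂z = 4
(∇×G)₂ = ∂G₁/∂z − ∂G₃/∂x = -48*x*z + 34*x - 1
(∇×G)₃ = ∂G₂/∂x − ∂G₁/∂y = -6*y^3
∇×G = (4, -48*x*z + 34*x - 1, -6*y^3)
At (-2, 3, 2): (4, 123, -162).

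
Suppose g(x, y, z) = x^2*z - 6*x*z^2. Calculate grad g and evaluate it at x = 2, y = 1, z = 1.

(-2, 0, -20)

∂g/∂x = 2*x*z - 6*z^2
∂g/∂y = 0
∂g/∂z = x^2 - 12*x*z
∇g = (2*x*z - 6*z^2, 0, x^2 - 12*x*z)
At (2, 1, 1): (-2, 0, -20).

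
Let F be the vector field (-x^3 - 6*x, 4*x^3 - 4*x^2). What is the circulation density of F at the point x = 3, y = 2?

∂F₂/∂x = 12*x^2 - 8*x
∂F₁/∂y = 0
Scalar curl = 12*x^2 - 8*x
At (3, 2): 84.

84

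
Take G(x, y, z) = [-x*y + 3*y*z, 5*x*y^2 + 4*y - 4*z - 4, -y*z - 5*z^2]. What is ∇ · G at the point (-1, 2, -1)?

∂G₁/∂x = -y
∂G₂/∂y = 10*x*y + 4
∂G₃/∂z = -y - 10*z
∇·G = 10*x*y - 2*y - 10*z + 4
At (-1, 2, -1): -10.

-10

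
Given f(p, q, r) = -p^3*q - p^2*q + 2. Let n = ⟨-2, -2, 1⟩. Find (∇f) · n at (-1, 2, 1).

4

∂f/∂p = -3*p^2*q - 2*p*q
∂f/∂q = -p^3 - p^2
∂f/∂r = 0
∇f at (-1, 2, 1) = (-2, 0, 0)
∇f · n = (-2)(-2) + (0)(-2) + (0)(1) = 4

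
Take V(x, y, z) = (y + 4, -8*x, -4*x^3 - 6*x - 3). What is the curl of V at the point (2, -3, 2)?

(∇×V)₁ = ∂V₃/∂y − ∂V₂/∂z = 0
(∇×V)₂ = ∂V₁/∂z − ∂V₃/∂x = 12*x^2 + 6
(∇×V)₃ = ∂V₂/∂x − ∂V₁/∂y = -9
∇×V = (0, 12*x^2 + 6, -9)
At (2, -3, 2): (0, 54, -9).

(0, 54, -9)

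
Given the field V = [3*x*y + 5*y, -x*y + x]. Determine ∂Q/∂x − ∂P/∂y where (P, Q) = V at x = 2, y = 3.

∂V₂/∂x = -y + 1
∂V₁/∂y = 3*x + 5
Scalar curl = -3*x - y - 4
At (2, 3): -13.

-13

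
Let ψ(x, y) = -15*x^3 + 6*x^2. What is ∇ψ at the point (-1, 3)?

∂ψ/∂x = -45*x^2 + 12*x
∂ψ/∂y = 0
∇ψ = (-45*x^2 + 12*x, 0)
At (-1, 3): (-57, 0).

(-57, 0)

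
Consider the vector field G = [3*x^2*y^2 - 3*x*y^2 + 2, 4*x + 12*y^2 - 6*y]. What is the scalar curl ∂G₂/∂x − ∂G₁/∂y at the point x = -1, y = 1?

∂G₂/∂x = 4
∂G₁/∂y = 6*x^2*y - 6*x*y
Scalar curl = -6*x^2*y + 6*x*y + 4
At (-1, 1): -8.

-8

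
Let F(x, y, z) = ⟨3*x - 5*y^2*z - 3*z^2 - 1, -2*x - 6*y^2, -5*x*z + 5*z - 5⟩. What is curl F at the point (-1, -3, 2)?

(0, -47, -62)

(∇×F)₁ = ∂F₃/∂y − ∂F₂/∂z = 0
(∇×F)₂ = ∂F₁/∂z − ∂F₃/∂x = -5*y^2 - z
(∇×F)₃ = ∂F₂/∂x − ∂F₁/∂y = 10*y*z - 2
∇×F = (0, -5*y^2 - z, 10*y*z - 2)
At (-1, -3, 2): (0, -47, -62).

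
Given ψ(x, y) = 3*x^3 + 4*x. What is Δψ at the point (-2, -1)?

-36

∂²ψ/∂x² = 18*x
∂²ψ/∂y² = 0
∇²ψ = 18*x
At (-2, -1): -36.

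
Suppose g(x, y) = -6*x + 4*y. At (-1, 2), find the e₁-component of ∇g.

(∇g)_1 = ∂g/∂x = -6
At (-1, 2): -6.

-6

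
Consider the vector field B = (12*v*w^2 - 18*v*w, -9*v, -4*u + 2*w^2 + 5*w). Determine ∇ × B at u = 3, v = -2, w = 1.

(0, -8, 6)

(∇×B)₁ = ∂B₃/∂v − ∂B₂/∂w = 0
(∇×B)₂ = ∂B₁/∂w − ∂B₃/∂u = 24*v*w - 18*v + 4
(∇×B)₃ = ∂B₂/∂u − ∂B₁/∂v = -12*w^2 + 18*w
∇×B = (0, 24*v*w - 18*v + 4, -12*w^2 + 18*w)
At (3, -2, 1): (0, -8, 6).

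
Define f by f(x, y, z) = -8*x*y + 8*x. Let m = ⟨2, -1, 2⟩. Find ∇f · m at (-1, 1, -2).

-8

∂f/∂x = -8*y + 8
∂f/∂y = -8*x
∂f/∂z = 0
∇f at (-1, 1, -2) = (0, 8, 0)
∇f · m = (0)(2) + (8)(-1) + (0)(2) = -8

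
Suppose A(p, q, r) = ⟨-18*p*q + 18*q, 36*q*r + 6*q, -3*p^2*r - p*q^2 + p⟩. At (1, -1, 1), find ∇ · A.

∂A₁/∂p = -18*q
∂A₂/∂q = 36*r + 6
∂A₃/∂r = -3*p^2
∇·A = -3*p^2 - 18*q + 36*r + 6
At (1, -1, 1): 57.

57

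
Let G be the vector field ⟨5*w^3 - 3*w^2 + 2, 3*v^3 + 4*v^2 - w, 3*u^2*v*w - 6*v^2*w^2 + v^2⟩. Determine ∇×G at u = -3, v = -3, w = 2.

(193, -60, 0)

(∇×G)₁ = ∂G₃/∂v − ∂G₂/∂w = 3*u^2*w - 12*v*w^2 + 2*v + 1
(∇×G)₂ = ∂G₁/∂w − ∂G₃/∂u = -6*u*v*w + 15*w^2 - 6*w
(∇×G)₃ = ∂G₂/∂u − ∂G₁/∂v = 0
∇×G = (3*u^2*w - 12*v*w^2 + 2*v + 1, -6*u*v*w + 15*w^2 - 6*w, 0)
At (-3, -3, 2): (193, -60, 0).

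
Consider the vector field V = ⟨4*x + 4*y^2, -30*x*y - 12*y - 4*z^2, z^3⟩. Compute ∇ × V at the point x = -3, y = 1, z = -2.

(∇×V)₁ = ∂V₃/∂y − ∂V₂/∂z = 8*z
(∇×V)₂ = ∂V₁/∂z − ∂V₃/∂x = 0
(∇×V)₃ = ∂V₂/∂x − ∂V₁/∂y = -38*y
∇×V = (8*z, 0, -38*y)
At (-3, 1, -2): (-16, 0, -38).

(-16, 0, -38)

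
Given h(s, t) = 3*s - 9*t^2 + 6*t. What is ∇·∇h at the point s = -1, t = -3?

∂²h/∂s² = 0
∂²h/∂t² = -18
∇²h = -18
At (-1, -3): -18.

-18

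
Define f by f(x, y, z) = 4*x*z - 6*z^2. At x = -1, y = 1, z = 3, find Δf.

-12

∂²f/∂x² = 0
∂²f/∂y² = 0
∂²f/∂z² = -12
∇²f = -12
At (-1, 1, 3): -12.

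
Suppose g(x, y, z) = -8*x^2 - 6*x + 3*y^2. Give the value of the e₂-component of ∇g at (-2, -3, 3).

(∇g)_2 = ∂g/∂y = 6*y
At (-2, -3, 3): -18.

-18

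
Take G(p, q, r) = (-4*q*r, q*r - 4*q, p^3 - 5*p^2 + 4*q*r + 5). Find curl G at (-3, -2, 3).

(14, -49, 12)

(∇×G)₁ = ∂G₃/∂q − ∂G₂/∂r = -q + 4*r
(∇×G)₂ = ∂G₁/∂r − ∂G₃/∂p = -3*p^2 + 10*p - 4*q
(∇×G)₃ = ∂G₂/∂p − ∂G₁/∂q = 4*r
∇×G = (-q + 4*r, -3*p^2 + 10*p - 4*q, 4*r)
At (-3, -2, 3): (14, -49, 12).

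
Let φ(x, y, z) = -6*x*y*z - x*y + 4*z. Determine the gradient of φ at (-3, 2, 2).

(-26, 39, 40)

∂φ/∂x = -6*y*z - y
∂φ/∂y = -6*x*z - x
∂φ/∂z = -6*x*y + 4
∇φ = (-6*y*z - y, -6*x*z - x, -6*x*y + 4)
At (-3, 2, 2): (-26, 39, 40).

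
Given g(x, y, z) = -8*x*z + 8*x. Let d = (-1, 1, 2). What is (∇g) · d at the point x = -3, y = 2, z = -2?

∂g/∂x = -8*z + 8
∂g/∂y = 0
∂g/∂z = -8*x
∇g at (-3, 2, -2) = (24, 0, 24)
∇g · d = (24)(-1) + (0)(1) + (24)(2) = 24

24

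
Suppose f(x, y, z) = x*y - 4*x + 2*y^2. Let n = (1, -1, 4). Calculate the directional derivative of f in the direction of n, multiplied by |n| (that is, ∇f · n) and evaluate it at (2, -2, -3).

∂f/∂x = y - 4
∂f/∂y = x + 4*y
∂f/∂z = 0
∇f at (2, -2, -3) = (-6, -6, 0)
∇f · n = (-6)(1) + (-6)(-1) + (0)(4) = 0

0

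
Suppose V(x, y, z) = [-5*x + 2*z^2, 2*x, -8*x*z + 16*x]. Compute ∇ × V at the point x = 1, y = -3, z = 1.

(0, -4, 2)

(∇×V)₁ = ∂V₃/∂y − ∂V₂/∂z = 0
(∇×V)₂ = ∂V₁/∂z − ∂V₃/∂x = 12*z - 16
(∇×V)₃ = ∂V₂/∂x − ∂V₁/∂y = 2
∇×V = (0, 12*z - 16, 2)
At (1, -3, 1): (0, -4, 2).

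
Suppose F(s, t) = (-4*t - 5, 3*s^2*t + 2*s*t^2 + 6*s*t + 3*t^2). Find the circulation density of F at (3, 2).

60

∂F₂/∂s = 6*s*t + 2*t^2 + 6*t
∂F₁/∂t = -4
Scalar curl = 6*s*t + 2*t^2 + 6*t + 4
At (3, 2): 60.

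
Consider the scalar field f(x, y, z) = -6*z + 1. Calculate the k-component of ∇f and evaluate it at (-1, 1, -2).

(∇f)_3 = ∂f/∂z = -6
At (-1, 1, -2): -6.

-6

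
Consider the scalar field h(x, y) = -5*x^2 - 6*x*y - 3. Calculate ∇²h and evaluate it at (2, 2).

∂²h/∂x² = -10
∂²h/∂y² = 0
∇²h = -10
At (2, 2): -10.

-10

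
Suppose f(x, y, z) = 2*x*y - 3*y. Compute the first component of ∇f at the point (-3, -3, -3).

-6

(∇f)_1 = ∂f/∂x = 2*y
At (-3, -3, -3): -6.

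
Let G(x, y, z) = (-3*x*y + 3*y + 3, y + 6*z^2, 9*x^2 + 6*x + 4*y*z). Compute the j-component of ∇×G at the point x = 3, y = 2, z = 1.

(∇×G)_2 = ∂G₁/∂z − ∂G₃/∂x
= 0 − (18*x + 6)
= -18*x - 6
At (3, 2, 1): -60.

-60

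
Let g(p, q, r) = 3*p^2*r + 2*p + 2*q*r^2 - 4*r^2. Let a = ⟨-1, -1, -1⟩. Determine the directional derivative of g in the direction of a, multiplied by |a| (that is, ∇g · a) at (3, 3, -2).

7

∂g/∂p = 6*p*r + 2
∂g/∂q = 2*r^2
∂g/∂r = 3*p^2 + 4*q*r - 8*r
∇g at (3, 3, -2) = (-34, 8, 19)
∇g · a = (-34)(-1) + (8)(-1) + (19)(-1) = 7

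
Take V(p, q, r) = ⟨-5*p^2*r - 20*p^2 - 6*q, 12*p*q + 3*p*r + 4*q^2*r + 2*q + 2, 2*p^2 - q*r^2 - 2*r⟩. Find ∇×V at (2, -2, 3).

(∇×V)₁ = ∂V₃/∂q − ∂V₂/∂r = -3*p - 4*q^2 - r^2
(∇×V)₂ = ∂V₁/∂r − ∂V₃/∂p = -5*p^2 - 4*p
(∇×V)₃ = ∂V₂/∂p − ∂V₁/∂q = 12*q + 3*r + 6
∇×V = (-3*p - 4*q^2 - r^2, -5*p^2 - 4*p, 12*q + 3*r + 6)
At (2, -2, 3): (-31, -28, -9).

(-31, -28, -9)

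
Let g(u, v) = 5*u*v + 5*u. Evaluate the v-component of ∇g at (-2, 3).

-10

(∇g)_2 = ∂g/∂v = 5*u
At (-2, 3): -10.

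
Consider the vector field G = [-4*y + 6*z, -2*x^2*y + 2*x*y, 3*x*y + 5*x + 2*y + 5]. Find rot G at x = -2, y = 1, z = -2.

(-4, -2, 14)

(∇×G)₁ = ∂G₃/∂y − ∂G₂/∂z = 3*x + 2
(∇×G)₂ = ∂G₁/∂z − ∂G₃/∂x = -3*y + 1
(∇×G)₃ = ∂G₂/∂x − ∂G₁/∂y = -4*x*y + 2*y + 4
∇×G = (3*x + 2, -3*y + 1, -4*x*y + 2*y + 4)
At (-2, 1, -2): (-4, -2, 14).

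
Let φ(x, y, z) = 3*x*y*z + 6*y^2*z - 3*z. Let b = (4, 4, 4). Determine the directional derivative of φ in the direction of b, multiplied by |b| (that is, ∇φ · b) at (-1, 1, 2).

96

∂φ/∂x = 3*y*z
∂φ/∂y = 3*x*z + 12*y*z
∂φ/∂z = 3*x*y + 6*y^2 - 3
∇φ at (-1, 1, 2) = (6, 18, 0)
∇φ · b = (6)(4) + (18)(4) + (0)(4) = 96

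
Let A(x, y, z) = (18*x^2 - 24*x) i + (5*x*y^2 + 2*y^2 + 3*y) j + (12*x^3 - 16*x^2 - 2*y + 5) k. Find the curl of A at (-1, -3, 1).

(∇×A)₁ = ∂A₃/∂y − ∂A₂/∂z = -2
(∇×A)₂ = ∂A₁/∂z − ∂A₃/∂x = -36*x^2 + 32*x
(∇×A)₃ = ∂A₂/∂x − ∂A₁/∂y = 5*y^2
∇×A = (-2, -36*x^2 + 32*x, 5*y^2)
At (-1, -3, 1): (-2, -68, 45).

(-2, -68, 45)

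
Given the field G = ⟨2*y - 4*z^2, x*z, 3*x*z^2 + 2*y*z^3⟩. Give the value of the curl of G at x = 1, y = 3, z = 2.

(15, -28, 0)

(∇×G)₁ = ∂G₃/∂y − ∂G₂/∂z = -x + 2*z^3
(∇×G)₂ = ∂G₁/∂z − ∂G₃/∂x = -3*z^2 - 8*z
(∇×G)₃ = ∂G₂/∂x − ∂G₁/∂y = z - 2
∇×G = (-x + 2*z^3, -3*z^2 - 8*z, z - 2)
At (1, 3, 2): (15, -28, 0).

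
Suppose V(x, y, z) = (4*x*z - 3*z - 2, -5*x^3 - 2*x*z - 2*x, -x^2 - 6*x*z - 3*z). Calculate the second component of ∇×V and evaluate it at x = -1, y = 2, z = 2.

3

(∇×V)_2 = ∂V₁/∂z − ∂V₃/∂x
= 4*x - 3 − (-2*x - 6*z)
= 6*x + 6*z - 3
At (-1, 2, 2): 3.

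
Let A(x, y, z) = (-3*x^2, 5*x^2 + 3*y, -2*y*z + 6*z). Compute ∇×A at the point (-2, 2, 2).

(-4, 0, -20)

(∇×A)₁ = ∂A₃/∂y − ∂A₂/∂z = -2*z
(∇×A)₂ = ∂A₁/∂z − ∂A₃/∂x = 0
(∇×A)₃ = ∂A₂/∂x − ∂A₁/∂y = 10*x
∇×A = (-2*z, 0, 10*x)
At (-2, 2, 2): (-4, 0, -20).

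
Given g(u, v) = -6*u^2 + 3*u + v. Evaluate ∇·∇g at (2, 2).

∂²g/∂u² = -12
∂²g/∂v² = 0
∇²g = -12
At (2, 2): -12.

-12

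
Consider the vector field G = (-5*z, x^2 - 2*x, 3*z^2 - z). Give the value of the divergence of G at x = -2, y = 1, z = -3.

∂G₁/∂x = 0
∂G₂/∂y = 0
∂G₃/∂z = 6*z - 1
∇·G = 6*z - 1
At (-2, 1, -3): -19.

-19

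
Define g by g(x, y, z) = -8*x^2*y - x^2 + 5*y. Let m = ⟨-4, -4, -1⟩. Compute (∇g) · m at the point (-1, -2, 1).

∂g/∂x = -16*x*y - 2*x
∂g/∂y = -8*x^2 + 5
∂g/∂z = 0
∇g at (-1, -2, 1) = (-30, -3, 0)
∇g · m = (-30)(-4) + (-3)(-4) + (0)(-1) = 132

132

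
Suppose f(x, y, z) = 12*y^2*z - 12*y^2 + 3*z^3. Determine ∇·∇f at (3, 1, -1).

-66

∂²f/∂x² = 0
∂²f/∂y² = 24*(z - 1)
∂²f/∂z² = 18*z
∇²f = 42*z - 24
At (3, 1, -1): -66.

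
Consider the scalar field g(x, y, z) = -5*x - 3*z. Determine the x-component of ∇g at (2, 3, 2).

(∇g)_1 = ∂g/∂x = -5
At (2, 3, 2): -5.

-5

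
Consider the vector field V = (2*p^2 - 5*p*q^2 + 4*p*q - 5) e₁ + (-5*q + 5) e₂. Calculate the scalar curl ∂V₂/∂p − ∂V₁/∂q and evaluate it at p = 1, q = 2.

∂V₂/∂p = 0
∂V₁/∂q = -10*p*q + 4*p
Scalar curl = 10*p*q - 4*p
At (1, 2): 16.

16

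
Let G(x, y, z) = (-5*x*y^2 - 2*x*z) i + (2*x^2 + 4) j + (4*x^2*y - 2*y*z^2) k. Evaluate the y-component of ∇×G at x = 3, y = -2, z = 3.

(∇×G)_2 = ∂G₁/∂z − ∂G₃/∂x
= -2*x − (8*x*y)
= -8*x*y - 2*x
At (3, -2, 3): 42.

42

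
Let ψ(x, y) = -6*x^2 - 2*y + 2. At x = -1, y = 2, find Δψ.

∂²ψ/∂x² = -12
∂²ψ/∂y² = 0
∇²ψ = -12
At (-1, 2): -12.

-12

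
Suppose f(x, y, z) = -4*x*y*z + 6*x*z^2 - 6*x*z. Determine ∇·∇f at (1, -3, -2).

∂²f/∂x² = 0
∂²f/∂y² = 0
∂²f/∂z² = 12*x
∇²f = 12*x
At (1, -3, -2): 12.

12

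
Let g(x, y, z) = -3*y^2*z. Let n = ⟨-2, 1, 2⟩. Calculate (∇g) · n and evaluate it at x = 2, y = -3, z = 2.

-18

∂g/∂x = 0
∂g/∂y = -6*y*z
∂g/∂z = -3*y^2
∇g at (2, -3, 2) = (0, 36, -27)
∇g · n = (0)(-2) + (36)(1) + (-27)(2) = -18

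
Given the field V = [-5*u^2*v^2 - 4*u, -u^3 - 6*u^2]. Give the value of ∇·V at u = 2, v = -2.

-84

∂V₁/∂u = -10*u*v^2 - 4
∂V₂/∂v = 0
∇·V = -10*u*v^2 - 4
At (2, -2): -84.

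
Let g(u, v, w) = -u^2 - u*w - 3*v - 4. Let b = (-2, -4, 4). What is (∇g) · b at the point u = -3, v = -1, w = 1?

14

∂g/∂u = -2*u - w
∂g/∂v = -3
∂g/∂w = -u
∇g at (-3, -1, 1) = (5, -3, 3)
∇g · b = (5)(-2) + (-3)(-4) + (3)(4) = 14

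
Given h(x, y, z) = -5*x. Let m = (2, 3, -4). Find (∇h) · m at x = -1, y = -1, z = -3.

-10

∂h/∂x = -5
∂h/∂y = 0
∂h/∂z = 0
∇h at (-1, -1, -3) = (-5, 0, 0)
∇h · m = (-5)(2) + (0)(3) + (0)(-4) = -10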